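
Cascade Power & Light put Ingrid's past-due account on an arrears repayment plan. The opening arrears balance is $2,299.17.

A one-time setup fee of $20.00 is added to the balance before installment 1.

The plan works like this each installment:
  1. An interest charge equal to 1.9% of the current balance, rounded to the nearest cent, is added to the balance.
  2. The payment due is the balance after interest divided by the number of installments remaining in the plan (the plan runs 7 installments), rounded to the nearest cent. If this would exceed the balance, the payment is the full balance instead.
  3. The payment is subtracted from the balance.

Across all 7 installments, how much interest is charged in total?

$183.11

Installment 1: $2,319.17 +$44.06 interest = $2,363.23; pay $337.60 → $2,025.63
Installment 2: $2,025.63 +$38.49 interest = $2,064.12; pay $344.02 → $1,720.10
Installment 3: $1,720.10 +$32.68 interest = $1,752.78; pay $350.56 → $1,402.22
Installment 4: $1,402.22 +$26.64 interest = $1,428.86; pay $357.22 → $1,071.64
Installment 5: $1,071.64 +$20.36 interest = $1,092.00; pay $364.00 → $728.00
Installment 6: $728.00 +$13.83 interest = $741.83; pay $370.92 → $370.91
Installment 7: $370.91 +$7.05 interest = $377.96; pay $377.96 → $0.00
Total interest: $44.06 + $38.49 + $32.68 + $26.64 + $20.36 + $13.83 + $7.05 = $183.11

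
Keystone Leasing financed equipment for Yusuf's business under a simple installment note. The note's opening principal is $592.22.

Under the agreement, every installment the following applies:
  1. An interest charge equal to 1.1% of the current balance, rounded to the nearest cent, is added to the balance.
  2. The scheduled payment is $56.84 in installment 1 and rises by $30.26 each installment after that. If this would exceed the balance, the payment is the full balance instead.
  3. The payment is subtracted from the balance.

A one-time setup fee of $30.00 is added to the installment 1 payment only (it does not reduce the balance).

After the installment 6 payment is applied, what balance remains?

$0.00

# | Opening | Interest | Payment | Fee | End bal
1 | $592.22 | $6.51 | $56.84 | $30.00 | $541.89
2 | $541.89 | $5.96 | $87.10 | — | $460.75
3 | $460.75 | $5.07 | $117.36 | — | $348.46
4 | $348.46 | $3.83 | $147.62 | — | $204.67
5 | $204.67 | $2.25 | $177.88 | — | $29.04
6 | $29.04 | $0.32 | $29.36 | — | $0.00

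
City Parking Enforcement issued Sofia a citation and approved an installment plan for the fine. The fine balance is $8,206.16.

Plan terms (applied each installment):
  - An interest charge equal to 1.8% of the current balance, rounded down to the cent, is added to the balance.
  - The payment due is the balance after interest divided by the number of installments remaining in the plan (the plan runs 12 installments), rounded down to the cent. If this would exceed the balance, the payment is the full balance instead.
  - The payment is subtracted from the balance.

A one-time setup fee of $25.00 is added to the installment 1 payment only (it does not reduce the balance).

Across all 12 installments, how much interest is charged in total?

Installment 1: opening $8,206.16; interest $147.71 → $8,353.87; payment $696.15 (+ $25.00 fee); balance $7,657.72
Installment 2: opening $7,657.72; interest $137.83 → $7,795.55; payment $708.68; balance $7,086.87
Installment 3: opening $7,086.87; interest $127.56 → $7,214.43; payment $721.44; balance $6,492.99
Installment 4: opening $6,492.99; interest $116.87 → $6,609.86; payment $734.42; balance $5,875.44
Installment 5: opening $5,875.44; interest $105.75 → $5,981.19; payment $747.64; balance $5,233.55
Installment 6: opening $5,233.55; interest $94.20 → $5,327.75; payment $761.10; balance $4,566.65
Installment 7: opening $4,566.65; interest $82.19 → $4,648.84; payment $774.80; balance $3,874.04
Installment 8: opening $3,874.04; interest $69.73 → $3,943.77; payment $788.75; balance $3,155.02
Installment 9: opening $3,155.02; interest $56.79 → $3,211.81; payment $802.95; balance $2,408.86
Installment 10: opening $2,408.86; interest $43.35 → $2,452.21; payment $817.40; balance $1,634.81
Installment 11: opening $1,634.81; interest $29.42 → $1,664.23; payment $832.11; balance $832.12
Installment 12: opening $832.12; interest $14.97 → $847.09; payment $847.09; balance $0.00
Total interest: $147.71 + $137.83 + $127.56 + $116.87 + $105.75 + $94.20 + $82.19 + $69.73 + $56.79 + $43.35 + $29.42 + $14.97 = $1,026.37

$1,026.37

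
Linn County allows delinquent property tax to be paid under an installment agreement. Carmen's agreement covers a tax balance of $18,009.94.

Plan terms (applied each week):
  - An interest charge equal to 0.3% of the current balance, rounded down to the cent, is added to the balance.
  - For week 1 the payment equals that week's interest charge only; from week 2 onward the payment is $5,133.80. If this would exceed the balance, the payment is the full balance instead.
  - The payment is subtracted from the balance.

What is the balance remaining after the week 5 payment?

# | Opening | Interest | Payment | End bal
1 | $18,009.94 | $54.02 | $54.02 | $18,009.94
2 | $18,009.94 | $54.02 | $5,133.80 | $12,930.16
3 | $12,930.16 | $38.79 | $5,133.80 | $7,835.15
4 | $7,835.15 | $23.50 | $5,133.80 | $2,724.85
5 | $2,724.85 | $8.17 | $2,733.02 | $0.00

$0.00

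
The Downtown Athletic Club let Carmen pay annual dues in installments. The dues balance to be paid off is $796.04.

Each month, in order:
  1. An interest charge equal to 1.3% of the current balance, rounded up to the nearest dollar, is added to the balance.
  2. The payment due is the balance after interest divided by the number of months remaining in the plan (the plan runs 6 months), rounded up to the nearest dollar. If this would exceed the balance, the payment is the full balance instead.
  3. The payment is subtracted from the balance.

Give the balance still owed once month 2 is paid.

Month 1: opening $796.04; interest $11.00 → $807.04; payment $135.00; balance $672.04
Month 2: opening $672.04; interest $9.00 → $681.04; payment $137.00; balance $544.04

$544.04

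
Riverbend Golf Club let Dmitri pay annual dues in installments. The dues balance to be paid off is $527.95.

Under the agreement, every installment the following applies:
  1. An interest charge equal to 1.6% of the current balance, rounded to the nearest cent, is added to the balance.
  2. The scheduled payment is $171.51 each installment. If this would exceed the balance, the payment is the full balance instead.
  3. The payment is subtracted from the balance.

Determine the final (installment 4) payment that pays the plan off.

$31.39

# | Opening | Interest | Payment | End bal
1 | $527.95 | $8.45 | $171.51 | $364.89
2 | $364.89 | $5.84 | $171.51 | $199.22
3 | $199.22 | $3.19 | $171.51 | $30.90
4 | $30.90 | $0.49 | $31.39 | $0.00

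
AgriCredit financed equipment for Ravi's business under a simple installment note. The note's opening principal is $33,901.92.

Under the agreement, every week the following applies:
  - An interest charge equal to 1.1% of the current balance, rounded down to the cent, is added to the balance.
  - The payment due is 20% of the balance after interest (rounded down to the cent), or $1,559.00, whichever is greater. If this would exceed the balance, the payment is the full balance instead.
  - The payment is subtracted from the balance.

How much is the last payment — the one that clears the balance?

$140.27

# | Opening | Interest | Payment | End bal
1 | $33,901.92 | $372.92 | $6,854.96 | $27,419.88
2 | $27,419.88 | $301.61 | $5,544.29 | $22,177.20
3 | $22,177.20 | $243.94 | $4,484.22 | $17,936.92
4 | $17,936.92 | $197.30 | $3,626.84 | $14,507.38
5 | $14,507.38 | $159.58 | $2,933.39 | $11,733.57
6 | $11,733.57 | $129.06 | $2,372.52 | $9,490.11
7 | $9,490.11 | $104.39 | $1,918.90 | $7,675.60
8 | $7,675.60 | $84.43 | $1,559.00 | $6,201.03
9 | $6,201.03 | $68.21 | $1,559.00 | $4,710.24
10 | $4,710.24 | $51.81 | $1,559.00 | $3,203.05
11 | $3,203.05 | $35.23 | $1,559.00 | $1,679.28
12 | $1,679.28 | $18.47 | $1,559.00 | $138.75
13 | $138.75 | $1.52 | $140.27 | $0.00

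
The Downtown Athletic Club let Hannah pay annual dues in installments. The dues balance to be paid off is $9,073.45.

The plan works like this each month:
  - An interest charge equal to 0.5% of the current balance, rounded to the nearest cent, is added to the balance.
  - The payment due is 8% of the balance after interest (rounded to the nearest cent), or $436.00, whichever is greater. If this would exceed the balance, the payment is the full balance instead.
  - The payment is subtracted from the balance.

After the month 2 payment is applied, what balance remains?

$7,756.76

Month 1: opening $9,073.45; interest $45.37 → $9,118.82; payment $729.51; balance $8,389.31
Month 2: opening $8,389.31; interest $41.95 → $8,431.26; payment $674.50; balance $7,756.76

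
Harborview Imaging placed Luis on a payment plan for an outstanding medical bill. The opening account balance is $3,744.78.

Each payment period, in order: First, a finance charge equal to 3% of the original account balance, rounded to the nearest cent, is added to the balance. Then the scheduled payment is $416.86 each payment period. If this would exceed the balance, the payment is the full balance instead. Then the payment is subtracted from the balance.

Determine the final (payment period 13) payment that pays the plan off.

Payment period 1: opening $3,744.78; interest $112.34 → $3,857.12; payment $416.86; balance $3,440.26
Payment period 2: opening $3,440.26; interest $112.34 → $3,552.60; payment $416.86; balance $3,135.74
Payment period 3: opening $3,135.74; interest $112.34 → $3,248.08; payment $416.86; balance $2,831.22
Payment period 4: opening $2,831.22; interest $112.34 → $2,943.56; payment $416.86; balance $2,526.70
Payment period 5: opening $2,526.70; interest $112.34 → $2,639.04; payment $416.86; balance $2,222.18
Payment period 6: opening $2,222.18; interest $112.34 → $2,334.52; payment $416.86; balance $1,917.66
Payment period 7: opening $1,917.66; interest $112.34 → $2,030.00; payment $416.86; balance $1,613.14
Payment period 8: opening $1,613.14; interest $112.34 → $1,725.48; payment $416.86; balance $1,308.62
Payment period 9: opening $1,308.62; interest $112.34 → $1,420.96; payment $416.86; balance $1,004.10
Payment period 10: opening $1,004.10; interest $112.34 → $1,116.44; payment $416.86; balance $699.58
Payment period 11: opening $699.58; interest $112.34 → $811.92; payment $416.86; balance $395.06
Payment period 12: opening $395.06; interest $112.34 → $507.40; payment $416.86; balance $90.54
Payment period 13: opening $90.54; interest $112.34 → $202.88; payment $202.88; balance $0.00

$202.88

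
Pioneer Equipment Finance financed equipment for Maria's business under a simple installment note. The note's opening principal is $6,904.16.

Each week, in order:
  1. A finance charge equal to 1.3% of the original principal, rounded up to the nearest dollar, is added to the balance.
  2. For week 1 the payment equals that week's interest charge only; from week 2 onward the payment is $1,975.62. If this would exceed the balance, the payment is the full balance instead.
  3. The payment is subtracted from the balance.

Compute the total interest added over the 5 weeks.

$450.00

Week 1: $6,904.16 +$90.00 interest = $6,994.16; pay $90.00 → $6,904.16
Week 2: $6,904.16 +$90.00 interest = $6,994.16; pay $1,975.62 → $5,018.54
Week 3: $5,018.54 +$90.00 interest = $5,108.54; pay $1,975.62 → $3,132.92
Week 4: $3,132.92 +$90.00 interest = $3,222.92; pay $1,975.62 → $1,247.30
Week 5: $1,247.30 +$90.00 interest = $1,337.30; pay $1,337.30 → $0.00
Total interest: $90.00 + $90.00 + $90.00 + $90.00 + $90.00 = $450.00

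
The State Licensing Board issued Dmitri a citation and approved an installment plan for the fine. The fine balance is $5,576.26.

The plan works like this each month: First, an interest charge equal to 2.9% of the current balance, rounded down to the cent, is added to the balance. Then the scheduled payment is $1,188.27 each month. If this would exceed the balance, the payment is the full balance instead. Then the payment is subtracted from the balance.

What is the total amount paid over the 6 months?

Month 1: opening $5,576.26; interest $161.71 → $5,737.97; payment $1,188.27; balance $4,549.70
Month 2: opening $4,549.70; interest $131.94 → $4,681.64; payment $1,188.27; balance $3,493.37
Month 3: opening $3,493.37; interest $101.30 → $3,594.67; payment $1,188.27; balance $2,406.40
Month 4: opening $2,406.40; interest $69.78 → $2,476.18; payment $1,188.27; balance $1,287.91
Month 5: opening $1,287.91; interest $37.34 → $1,325.25; payment $1,188.27; balance $136.98
Month 6: opening $136.98; interest $3.97 → $140.95; payment $140.95; balance $0.00
Total paid: $6,082.30

$6,082.30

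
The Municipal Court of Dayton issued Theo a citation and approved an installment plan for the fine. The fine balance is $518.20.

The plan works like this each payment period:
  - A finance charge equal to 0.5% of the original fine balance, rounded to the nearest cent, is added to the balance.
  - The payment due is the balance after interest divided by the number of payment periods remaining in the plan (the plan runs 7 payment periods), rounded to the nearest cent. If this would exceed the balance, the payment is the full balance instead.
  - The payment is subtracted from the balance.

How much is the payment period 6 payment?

# | Opening | Interest | Payment | End bal
1 | $518.20 | $2.59 | $74.40 | $446.39
2 | $446.39 | $2.59 | $74.83 | $374.15
3 | $374.15 | $2.59 | $75.35 | $301.39
4 | $301.39 | $2.59 | $76.00 | $227.98
5 | $227.98 | $2.59 | $76.86 | $153.71
6 | $153.71 | $2.59 | $78.15 | $78.15

$78.15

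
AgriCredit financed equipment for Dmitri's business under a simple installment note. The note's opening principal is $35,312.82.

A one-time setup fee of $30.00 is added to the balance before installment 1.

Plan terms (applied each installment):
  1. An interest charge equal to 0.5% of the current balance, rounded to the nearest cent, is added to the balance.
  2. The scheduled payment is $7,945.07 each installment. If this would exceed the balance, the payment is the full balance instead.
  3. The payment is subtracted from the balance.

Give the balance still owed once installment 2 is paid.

$19,767.26

Installment 1: $35,342.82 +$176.71 interest = $35,519.53; pay $7,945.07 → $27,574.46
Installment 2: $27,574.46 +$137.87 interest = $27,712.33; pay $7,945.07 → $19,767.26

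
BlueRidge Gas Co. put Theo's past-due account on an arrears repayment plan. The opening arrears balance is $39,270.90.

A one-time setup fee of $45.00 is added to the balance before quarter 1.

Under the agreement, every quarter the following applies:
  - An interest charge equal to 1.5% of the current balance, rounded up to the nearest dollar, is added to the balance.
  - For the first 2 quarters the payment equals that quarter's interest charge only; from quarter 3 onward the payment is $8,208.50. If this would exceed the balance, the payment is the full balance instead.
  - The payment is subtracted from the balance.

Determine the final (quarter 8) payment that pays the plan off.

$65.40

Quarter 1: $39,315.90 +$590.00 interest = $39,905.90; pay $590.00 → $39,315.90
Quarter 2: $39,315.90 +$590.00 interest = $39,905.90; pay $590.00 → $39,315.90
Quarter 3: $39,315.90 +$590.00 interest = $39,905.90; pay $8,208.50 → $31,697.40
Quarter 4: $31,697.40 +$476.00 interest = $32,173.40; pay $8,208.50 → $23,964.90
Quarter 5: $23,964.90 +$360.00 interest = $24,324.90; pay $8,208.50 → $16,116.40
Quarter 6: $16,116.40 +$242.00 interest = $16,358.40; pay $8,208.50 → $8,149.90
Quarter 7: $8,149.90 +$123.00 interest = $8,272.90; pay $8,208.50 → $64.40
Quarter 8: $64.40 +$1.00 interest = $65.40; pay $65.40 → $0.00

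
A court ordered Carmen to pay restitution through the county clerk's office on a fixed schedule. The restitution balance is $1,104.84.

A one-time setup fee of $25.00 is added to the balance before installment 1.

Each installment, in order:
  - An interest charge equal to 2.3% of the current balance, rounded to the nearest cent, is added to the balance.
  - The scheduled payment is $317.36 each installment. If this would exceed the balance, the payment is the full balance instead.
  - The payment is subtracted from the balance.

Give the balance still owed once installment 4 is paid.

Installment 1: opening $1,129.84; interest $25.99 → $1,155.83; payment $317.36; balance $838.47
Installment 2: opening $838.47; interest $19.28 → $857.75; payment $317.36; balance $540.39
Installment 3: opening $540.39; interest $12.43 → $552.82; payment $317.36; balance $235.46
Installment 4: opening $235.46; interest $5.42 → $240.88; payment $240.88; balance $0.00

$0.00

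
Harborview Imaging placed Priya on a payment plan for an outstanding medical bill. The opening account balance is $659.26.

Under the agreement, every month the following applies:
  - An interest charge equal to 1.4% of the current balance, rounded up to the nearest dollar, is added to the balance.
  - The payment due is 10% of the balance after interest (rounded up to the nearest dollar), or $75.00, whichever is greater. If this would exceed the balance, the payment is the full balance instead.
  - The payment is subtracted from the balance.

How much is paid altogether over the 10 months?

$714.26

Month 1: opening $659.26; interest $10.00 → $669.26; payment $75.00; balance $594.26
Month 2: opening $594.26; interest $9.00 → $603.26; payment $75.00; balance $528.26
Month 3: opening $528.26; interest $8.00 → $536.26; payment $75.00; balance $461.26
Month 4: opening $461.26; interest $7.00 → $468.26; payment $75.00; balance $393.26
Month 5: opening $393.26; interest $6.00 → $399.26; payment $75.00; balance $324.26
Month 6: opening $324.26; interest $5.00 → $329.26; payment $75.00; balance $254.26
Month 7: opening $254.26; interest $4.00 → $258.26; payment $75.00; balance $183.26
Month 8: opening $183.26; interest $3.00 → $186.26; payment $75.00; balance $111.26
Month 9: opening $111.26; interest $2.00 → $113.26; payment $75.00; balance $38.26
Month 10: opening $38.26; interest $1.00 → $39.26; payment $39.26; balance $0.00
Total paid: $714.26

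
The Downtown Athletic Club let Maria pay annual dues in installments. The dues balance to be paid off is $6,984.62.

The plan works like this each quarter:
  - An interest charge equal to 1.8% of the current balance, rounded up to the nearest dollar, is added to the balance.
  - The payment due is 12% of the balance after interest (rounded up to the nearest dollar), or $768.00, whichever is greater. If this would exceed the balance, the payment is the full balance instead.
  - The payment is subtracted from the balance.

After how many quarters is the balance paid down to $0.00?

10

# | Opening | Interest | Payment | End bal
1 | $6,984.62 | $126.00 | $854.00 | $6,256.62
2 | $6,256.62 | $113.00 | $768.00 | $5,601.62
3 | $5,601.62 | $101.00 | $768.00 | $4,934.62
4 | $4,934.62 | $89.00 | $768.00 | $4,255.62
5 | $4,255.62 | $77.00 | $768.00 | $3,564.62
6 | $3,564.62 | $65.00 | $768.00 | $2,861.62
7 | $2,861.62 | $52.00 | $768.00 | $2,145.62
8 | $2,145.62 | $39.00 | $768.00 | $1,416.62
9 | $1,416.62 | $26.00 | $768.00 | $674.62
10 | $674.62 | $13.00 | $687.62 | $0.00
Balance reaches $0.00 in quarter 10.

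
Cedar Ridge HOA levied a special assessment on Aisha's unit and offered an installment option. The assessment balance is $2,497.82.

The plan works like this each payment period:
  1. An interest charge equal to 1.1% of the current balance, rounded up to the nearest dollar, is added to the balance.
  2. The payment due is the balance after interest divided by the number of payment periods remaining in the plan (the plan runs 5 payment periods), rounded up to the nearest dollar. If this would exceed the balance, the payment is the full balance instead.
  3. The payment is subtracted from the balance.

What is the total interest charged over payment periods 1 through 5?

Payment period 1: $2,497.82 +$28.00 interest = $2,525.82; pay $506.00 → $2,019.82
Payment period 2: $2,019.82 +$23.00 interest = $2,042.82; pay $511.00 → $1,531.82
Payment period 3: $1,531.82 +$17.00 interest = $1,548.82; pay $517.00 → $1,031.82
Payment period 4: $1,031.82 +$12.00 interest = $1,043.82; pay $522.00 → $521.82
Payment period 5: $521.82 +$6.00 interest = $527.82; pay $527.82 → $0.00
Total interest: $28.00 + $23.00 + $17.00 + $12.00 + $6.00 = $86.00

$86.00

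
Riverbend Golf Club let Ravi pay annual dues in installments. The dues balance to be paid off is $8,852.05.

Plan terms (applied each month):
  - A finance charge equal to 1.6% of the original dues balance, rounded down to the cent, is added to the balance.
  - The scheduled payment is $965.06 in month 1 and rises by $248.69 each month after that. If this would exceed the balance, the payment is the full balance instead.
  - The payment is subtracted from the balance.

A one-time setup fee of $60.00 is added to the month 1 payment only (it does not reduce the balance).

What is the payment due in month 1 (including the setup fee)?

$1,025.06

# | Opening | Interest | Payment | Fee | End bal
1 | $8,852.05 | $141.63 | $965.06 | $60.00 | $8,028.62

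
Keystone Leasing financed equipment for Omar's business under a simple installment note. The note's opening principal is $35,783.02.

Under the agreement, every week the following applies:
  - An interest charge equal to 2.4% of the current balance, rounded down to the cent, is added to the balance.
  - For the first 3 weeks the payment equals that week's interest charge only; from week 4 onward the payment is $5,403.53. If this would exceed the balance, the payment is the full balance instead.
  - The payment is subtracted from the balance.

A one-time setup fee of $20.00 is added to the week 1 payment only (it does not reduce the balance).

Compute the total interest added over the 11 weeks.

# | Opening | Interest | Payment | Fee | End bal
1 | $35,783.02 | $858.79 | $858.79 | $20.00 | $35,783.02
2 | $35,783.02 | $858.79 | $858.79 | — | $35,783.02
3 | $35,783.02 | $858.79 | $858.79 | — | $35,783.02
4 | $35,783.02 | $858.79 | $5,403.53 | — | $31,238.28
5 | $31,238.28 | $749.71 | $5,403.53 | — | $26,584.46
6 | $26,584.46 | $638.02 | $5,403.53 | — | $21,818.95
7 | $21,818.95 | $523.65 | $5,403.53 | — | $16,939.07
8 | $16,939.07 | $406.53 | $5,403.53 | — | $11,942.07
9 | $11,942.07 | $286.60 | $5,403.53 | — | $6,825.14
10 | $6,825.14 | $163.80 | $5,403.53 | — | $1,585.41
11 | $1,585.41 | $38.04 | $1,623.45 | — | $0.00
Total interest: $858.79 + $858.79 + $858.79 + $858.79 + $749.71 + $638.02 + $523.65 + $406.53 + $286.60 + $163.80 + $38.04 = $6,241.51

$6,241.51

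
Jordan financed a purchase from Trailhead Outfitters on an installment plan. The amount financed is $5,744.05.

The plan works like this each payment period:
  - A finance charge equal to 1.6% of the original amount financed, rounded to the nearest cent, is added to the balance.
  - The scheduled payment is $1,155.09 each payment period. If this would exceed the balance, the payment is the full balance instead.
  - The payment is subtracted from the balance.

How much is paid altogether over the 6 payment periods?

# | Opening | Interest | Payment | End bal
1 | $5,744.05 | $91.90 | $1,155.09 | $4,680.86
2 | $4,680.86 | $91.90 | $1,155.09 | $3,617.67
3 | $3,617.67 | $91.90 | $1,155.09 | $2,554.48
4 | $2,554.48 | $91.90 | $1,155.09 | $1,491.29
5 | $1,491.29 | $91.90 | $1,155.09 | $428.10
6 | $428.10 | $91.90 | $520.00 | $0.00
Total paid: $6,295.45

$6,295.45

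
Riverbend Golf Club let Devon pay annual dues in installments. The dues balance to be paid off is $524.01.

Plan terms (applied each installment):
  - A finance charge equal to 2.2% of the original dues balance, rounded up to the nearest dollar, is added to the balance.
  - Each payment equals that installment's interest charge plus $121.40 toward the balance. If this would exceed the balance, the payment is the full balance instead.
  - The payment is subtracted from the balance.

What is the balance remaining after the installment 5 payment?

# | Opening | Interest | Payment | End bal
1 | $524.01 | $12.00 | $133.40 | $402.61
2 | $402.61 | $12.00 | $133.40 | $281.21
3 | $281.21 | $12.00 | $133.40 | $159.81
4 | $159.81 | $12.00 | $133.40 | $38.41
5 | $38.41 | $12.00 | $50.41 | $0.00

$0.00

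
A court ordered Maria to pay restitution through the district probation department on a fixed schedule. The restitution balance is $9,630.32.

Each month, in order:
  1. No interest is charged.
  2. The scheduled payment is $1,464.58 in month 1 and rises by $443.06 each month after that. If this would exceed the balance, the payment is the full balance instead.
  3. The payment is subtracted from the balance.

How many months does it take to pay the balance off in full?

Month 1: $9,630.32 − $1,464.58 → $8,165.74
Month 2: $8,165.74 − $1,907.64 → $6,258.10
Month 3: $6,258.10 − $2,350.70 → $3,907.40
Month 4: $3,907.40 − $2,793.76 → $1,113.64
Month 5: $1,113.64 − $1,113.64 → $0.00
Balance reaches $0.00 in month 5.

5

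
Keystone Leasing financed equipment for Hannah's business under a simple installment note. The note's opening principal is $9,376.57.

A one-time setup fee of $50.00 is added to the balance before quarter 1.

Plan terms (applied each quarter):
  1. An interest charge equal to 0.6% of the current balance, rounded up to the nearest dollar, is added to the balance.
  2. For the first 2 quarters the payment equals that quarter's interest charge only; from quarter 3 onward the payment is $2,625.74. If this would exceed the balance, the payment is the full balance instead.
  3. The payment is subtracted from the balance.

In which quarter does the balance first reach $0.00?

Quarter 1: $9,426.57 +$57.00 interest = $9,483.57; pay $57.00 → $9,426.57
Quarter 2: $9,426.57 +$57.00 interest = $9,483.57; pay $57.00 → $9,426.57
Quarter 3: $9,426.57 +$57.00 interest = $9,483.57; pay $2,625.74 → $6,857.83
Quarter 4: $6,857.83 +$42.00 interest = $6,899.83; pay $2,625.74 → $4,274.09
Quarter 5: $4,274.09 +$26.00 interest = $4,300.09; pay $2,625.74 → $1,674.35
Quarter 6: $1,674.35 +$11.00 interest = $1,685.35; pay $1,685.35 → $0.00
Balance reaches $0.00 in quarter 6.

6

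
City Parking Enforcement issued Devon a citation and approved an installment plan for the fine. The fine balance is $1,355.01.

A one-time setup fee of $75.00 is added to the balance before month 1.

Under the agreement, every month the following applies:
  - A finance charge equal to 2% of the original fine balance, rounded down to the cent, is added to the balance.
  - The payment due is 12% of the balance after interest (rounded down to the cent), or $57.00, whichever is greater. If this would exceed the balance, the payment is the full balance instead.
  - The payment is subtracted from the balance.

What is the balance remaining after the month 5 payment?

$848.53

Month 1: opening $1,430.01; interest $27.10 → $1,457.11; payment $174.85; balance $1,282.26
Month 2: opening $1,282.26; interest $27.10 → $1,309.36; payment $157.12; balance $1,152.24
Month 3: opening $1,152.24; interest $27.10 → $1,179.34; payment $141.52; balance $1,037.82
Month 4: opening $1,037.82; interest $27.10 → $1,064.92; payment $127.79; balance $937.13
Month 5: opening $937.13; interest $27.10 → $964.23; payment $115.70; balance $848.53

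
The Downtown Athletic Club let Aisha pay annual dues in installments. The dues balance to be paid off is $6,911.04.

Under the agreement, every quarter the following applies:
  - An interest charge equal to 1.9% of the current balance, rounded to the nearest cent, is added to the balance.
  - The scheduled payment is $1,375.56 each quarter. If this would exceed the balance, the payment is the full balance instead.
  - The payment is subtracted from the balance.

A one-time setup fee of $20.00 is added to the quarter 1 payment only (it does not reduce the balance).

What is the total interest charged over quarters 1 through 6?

$424.14

Quarter 1: opening $6,911.04; interest $131.31 → $7,042.35; payment $1,375.56 (+ $20.00 fee); balance $5,666.79
Quarter 2: opening $5,666.79; interest $107.67 → $5,774.46; payment $1,375.56; balance $4,398.90
Quarter 3: opening $4,398.90; interest $83.58 → $4,482.48; payment $1,375.56; balance $3,106.92
Quarter 4: opening $3,106.92; interest $59.03 → $3,165.95; payment $1,375.56; balance $1,790.39
Quarter 5: opening $1,790.39; interest $34.02 → $1,824.41; payment $1,375.56; balance $448.85
Quarter 6: opening $448.85; interest $8.53 → $457.38; payment $457.38; balance $0.00
Total interest: $131.31 + $107.67 + $83.58 + $59.03 + $34.02 + $8.53 = $424.14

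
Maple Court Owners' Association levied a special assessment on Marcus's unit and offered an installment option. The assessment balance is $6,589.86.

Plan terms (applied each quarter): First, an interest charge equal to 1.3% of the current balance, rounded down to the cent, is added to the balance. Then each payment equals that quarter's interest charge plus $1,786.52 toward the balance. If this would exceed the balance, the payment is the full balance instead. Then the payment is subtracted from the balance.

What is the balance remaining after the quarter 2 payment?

Quarter 1: $6,589.86 +$85.66 interest = $6,675.52; pay $1,872.18 → $4,803.34
Quarter 2: $4,803.34 +$62.44 interest = $4,865.78; pay $1,848.96 → $3,016.82

$3,016.82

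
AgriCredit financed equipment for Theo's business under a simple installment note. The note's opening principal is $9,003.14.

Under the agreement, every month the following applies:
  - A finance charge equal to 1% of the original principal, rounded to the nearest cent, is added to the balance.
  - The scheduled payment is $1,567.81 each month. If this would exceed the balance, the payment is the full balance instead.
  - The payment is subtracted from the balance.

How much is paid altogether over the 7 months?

$9,633.35

Month 1: opening $9,003.14; interest $90.03 → $9,093.17; payment $1,567.81; balance $7,525.36
Month 2: opening $7,525.36; interest $90.03 → $7,615.39; payment $1,567.81; balance $6,047.58
Month 3: opening $6,047.58; interest $90.03 → $6,137.61; payment $1,567.81; balance $4,569.80
Month 4: opening $4,569.80; interest $90.03 → $4,659.83; payment $1,567.81; balance $3,092.02
Month 5: opening $3,092.02; interest $90.03 → $3,182.05; payment $1,567.81; balance $1,614.24
Month 6: opening $1,614.24; interest $90.03 → $1,704.27; payment $1,567.81; balance $136.46
Month 7: opening $136.46; interest $90.03 → $226.49; payment $226.49; balance $0.00
Total paid: $9,633.35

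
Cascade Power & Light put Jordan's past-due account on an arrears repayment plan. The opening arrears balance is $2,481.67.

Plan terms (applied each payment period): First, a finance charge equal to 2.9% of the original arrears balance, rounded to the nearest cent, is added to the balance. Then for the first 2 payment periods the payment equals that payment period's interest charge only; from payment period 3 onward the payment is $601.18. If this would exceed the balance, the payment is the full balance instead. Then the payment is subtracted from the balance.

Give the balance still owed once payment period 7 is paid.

Payment period 1: $2,481.67 +$71.97 interest = $2,553.64; pay $71.97 → $2,481.67
Payment period 2: $2,481.67 +$71.97 interest = $2,553.64; pay $71.97 → $2,481.67
Payment period 3: $2,481.67 +$71.97 interest = $2,553.64; pay $601.18 → $1,952.46
Payment period 4: $1,952.46 +$71.97 interest = $2,024.43; pay $601.18 → $1,423.25
Payment period 5: $1,423.25 +$71.97 interest = $1,495.22; pay $601.18 → $894.04
Payment period 6: $894.04 +$71.97 interest = $966.01; pay $601.18 → $364.83
Payment period 7: $364.83 +$71.97 interest = $436.80; pay $436.80 → $0.00

$0.00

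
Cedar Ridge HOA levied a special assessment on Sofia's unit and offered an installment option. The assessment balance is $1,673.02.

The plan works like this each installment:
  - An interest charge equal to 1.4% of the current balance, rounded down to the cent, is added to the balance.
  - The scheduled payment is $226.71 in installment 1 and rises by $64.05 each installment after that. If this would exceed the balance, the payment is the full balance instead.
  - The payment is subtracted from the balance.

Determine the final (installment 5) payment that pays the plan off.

$461.08

Installment 1: $1,673.02 +$23.42 interest = $1,696.44; pay $226.71 → $1,469.73
Installment 2: $1,469.73 +$20.57 interest = $1,490.30; pay $290.76 → $1,199.54
Installment 3: $1,199.54 +$16.79 interest = $1,216.33; pay $354.81 → $861.52
Installment 4: $861.52 +$12.06 interest = $873.58; pay $418.86 → $454.72
Installment 5: $454.72 +$6.36 interest = $461.08; pay $461.08 → $0.00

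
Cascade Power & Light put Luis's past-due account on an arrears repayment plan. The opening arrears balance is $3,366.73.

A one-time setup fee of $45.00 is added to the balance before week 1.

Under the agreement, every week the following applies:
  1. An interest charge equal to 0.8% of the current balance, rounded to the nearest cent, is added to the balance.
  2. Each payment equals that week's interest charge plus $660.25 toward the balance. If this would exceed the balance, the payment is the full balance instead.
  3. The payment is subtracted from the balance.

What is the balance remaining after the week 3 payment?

Week 1: $3,411.73 +$27.29 interest = $3,439.02; pay $687.54 → $2,751.48
Week 2: $2,751.48 +$22.01 interest = $2,773.49; pay $682.26 → $2,091.23
Week 3: $2,091.23 +$16.73 interest = $2,107.96; pay $676.98 → $1,430.98

$1,430.98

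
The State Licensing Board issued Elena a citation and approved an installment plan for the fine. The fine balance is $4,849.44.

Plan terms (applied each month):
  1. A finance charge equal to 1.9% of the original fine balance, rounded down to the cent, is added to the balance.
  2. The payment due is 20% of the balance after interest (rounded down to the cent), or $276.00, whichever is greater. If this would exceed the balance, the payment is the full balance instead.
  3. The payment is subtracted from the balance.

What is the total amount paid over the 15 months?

Month 1: opening $4,849.44; interest $92.13 → $4,941.57; payment $988.31; balance $3,953.26
Month 2: opening $3,953.26; interest $92.13 → $4,045.39; payment $809.07; balance $3,236.32
Month 3: opening $3,236.32; interest $92.13 → $3,328.45; payment $665.69; balance $2,662.76
Month 4: opening $2,662.76; interest $92.13 → $2,754.89; payment $550.97; balance $2,203.92
Month 5: opening $2,203.92; interest $92.13 → $2,296.05; payment $459.21; balance $1,836.84
Month 6: opening $1,836.84; interest $92.13 → $1,928.97; payment $385.79; balance $1,543.18
Month 7: opening $1,543.18; interest $92.13 → $1,635.31; payment $327.06; balance $1,308.25
Month 8: opening $1,308.25; interest $92.13 → $1,400.38; payment $280.07; balance $1,120.31
Month 9: opening $1,120.31; interest $92.13 → $1,212.44; payment $276.00; balance $936.44
Month 10: opening $936.44; interest $92.13 → $1,028.57; payment $276.00; balance $752.57
Month 11: opening $752.57; interest $92.13 → $844.70; payment $276.00; balance $568.70
Month 12: opening $568.70; interest $92.13 → $660.83; payment $276.00; balance $384.83
Month 13: opening $384.83; interest $92.13 → $476.96; payment $276.00; balance $200.96
Month 14: opening $200.96; interest $92.13 → $293.09; payment $276.00; balance $17.09
Month 15: opening $17.09; interest $92.13 → $109.22; payment $109.22; balance $0.00
Total paid: $6,231.39

$6,231.39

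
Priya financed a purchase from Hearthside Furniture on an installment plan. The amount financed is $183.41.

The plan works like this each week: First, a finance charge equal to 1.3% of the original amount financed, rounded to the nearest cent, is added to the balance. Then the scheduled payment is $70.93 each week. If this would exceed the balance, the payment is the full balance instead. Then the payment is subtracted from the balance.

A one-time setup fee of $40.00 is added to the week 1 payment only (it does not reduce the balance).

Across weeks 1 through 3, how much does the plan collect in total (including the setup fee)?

$230.55

Week 1: opening $183.41; interest $2.38 → $185.79; payment $70.93 (+ $40.00 fee); balance $114.86
Week 2: opening $114.86; interest $2.38 → $117.24; payment $70.93; balance $46.31
Week 3: opening $46.31; interest $2.38 → $48.69; payment $48.69; balance $0.00
Total paid: $230.55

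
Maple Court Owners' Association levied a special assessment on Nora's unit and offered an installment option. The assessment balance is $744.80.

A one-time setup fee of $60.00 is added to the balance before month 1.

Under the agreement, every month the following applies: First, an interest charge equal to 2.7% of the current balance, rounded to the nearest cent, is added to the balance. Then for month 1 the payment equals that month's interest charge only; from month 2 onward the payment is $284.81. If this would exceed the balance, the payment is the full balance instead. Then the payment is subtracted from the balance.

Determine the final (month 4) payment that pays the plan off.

$278.87

Month 1: $804.80 +$21.73 interest = $826.53; pay $21.73 → $804.80
Month 2: $804.80 +$21.73 interest = $826.53; pay $284.81 → $541.72
Month 3: $541.72 +$14.63 interest = $556.35; pay $284.81 → $271.54
Month 4: $271.54 +$7.33 interest = $278.87; pay $278.87 → $0.00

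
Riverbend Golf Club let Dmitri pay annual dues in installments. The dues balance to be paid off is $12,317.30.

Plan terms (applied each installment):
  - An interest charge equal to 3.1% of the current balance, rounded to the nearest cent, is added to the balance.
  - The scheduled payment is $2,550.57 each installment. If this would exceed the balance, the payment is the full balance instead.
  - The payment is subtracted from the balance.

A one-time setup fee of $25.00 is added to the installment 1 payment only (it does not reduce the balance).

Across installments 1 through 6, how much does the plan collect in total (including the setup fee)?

$13,582.21

Installment 1: $12,317.30 +$381.84 interest = $12,699.14; pay $2,550.57 (+ $25.00 fee) → $10,148.57
Installment 2: $10,148.57 +$314.61 interest = $10,463.18; pay $2,550.57 → $7,912.61
Installment 3: $7,912.61 +$245.29 interest = $8,157.90; pay $2,550.57 → $5,607.33
Installment 4: $5,607.33 +$173.83 interest = $5,781.16; pay $2,550.57 → $3,230.59
Installment 5: $3,230.59 +$100.15 interest = $3,330.74; pay $2,550.57 → $780.17
Installment 6: $780.17 +$24.19 interest = $804.36; pay $804.36 → $0.00
Total paid: $13,582.21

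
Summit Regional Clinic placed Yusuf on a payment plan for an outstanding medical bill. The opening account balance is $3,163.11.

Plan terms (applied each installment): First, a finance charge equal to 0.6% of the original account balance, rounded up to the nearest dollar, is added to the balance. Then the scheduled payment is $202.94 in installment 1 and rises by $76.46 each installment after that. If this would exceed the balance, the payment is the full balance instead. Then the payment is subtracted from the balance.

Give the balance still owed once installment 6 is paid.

$912.57

Installment 1: opening $3,163.11; interest $19.00 → $3,182.11; payment $202.94; balance $2,979.17
Installment 2: opening $2,979.17; interest $19.00 → $2,998.17; payment $279.40; balance $2,718.77
Installment 3: opening $2,718.77; interest $19.00 → $2,737.77; payment $355.86; balance $2,381.91
Installment 4: opening $2,381.91; interest $19.00 → $2,400.91; payment $432.32; balance $1,968.59
Installment 5: opening $1,968.59; interest $19.00 → $1,987.59; payment $508.78; balance $1,478.81
Installment 6: opening $1,478.81; interest $19.00 → $1,497.81; payment $585.24; balance $912.57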